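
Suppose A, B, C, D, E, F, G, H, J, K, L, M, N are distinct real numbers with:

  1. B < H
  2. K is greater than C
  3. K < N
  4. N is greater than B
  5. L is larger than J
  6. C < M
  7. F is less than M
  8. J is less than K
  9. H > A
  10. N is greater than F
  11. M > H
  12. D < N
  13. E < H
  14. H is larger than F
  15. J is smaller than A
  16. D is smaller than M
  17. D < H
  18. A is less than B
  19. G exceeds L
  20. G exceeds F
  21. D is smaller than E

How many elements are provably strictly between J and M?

Chaining upward from J reaches: L, G, A, B, H, K, N.
Chaining downward from M reaches: F, D, E, C, A, B, H.
Strictly between J and M are those in both lists: A, B, H — 3 elements.

3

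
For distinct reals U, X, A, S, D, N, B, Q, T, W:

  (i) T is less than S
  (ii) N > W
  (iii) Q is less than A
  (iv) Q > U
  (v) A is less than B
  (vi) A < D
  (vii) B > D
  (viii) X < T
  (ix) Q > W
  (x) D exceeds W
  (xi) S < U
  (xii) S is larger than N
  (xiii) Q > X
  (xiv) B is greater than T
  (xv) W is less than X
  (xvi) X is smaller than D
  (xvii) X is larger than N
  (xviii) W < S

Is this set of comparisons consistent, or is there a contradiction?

consistent

Every relation is compatible with W < N < X < T < S < U < Q < A < D < B; the set is consistent.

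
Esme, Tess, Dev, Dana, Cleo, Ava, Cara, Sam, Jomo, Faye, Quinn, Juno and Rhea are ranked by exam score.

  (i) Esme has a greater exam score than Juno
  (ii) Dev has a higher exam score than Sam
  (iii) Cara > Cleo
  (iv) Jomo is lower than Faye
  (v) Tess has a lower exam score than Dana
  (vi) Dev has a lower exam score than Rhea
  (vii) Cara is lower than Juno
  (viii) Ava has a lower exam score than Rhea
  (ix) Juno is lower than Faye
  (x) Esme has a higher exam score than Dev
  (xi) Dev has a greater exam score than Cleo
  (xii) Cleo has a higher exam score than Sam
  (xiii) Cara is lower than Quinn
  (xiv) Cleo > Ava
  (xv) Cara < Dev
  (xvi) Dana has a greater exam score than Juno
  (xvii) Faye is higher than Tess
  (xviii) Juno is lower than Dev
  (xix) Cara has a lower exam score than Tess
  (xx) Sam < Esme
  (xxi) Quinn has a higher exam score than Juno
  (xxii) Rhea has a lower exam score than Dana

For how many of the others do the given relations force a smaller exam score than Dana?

8

The elements the relations force below Dana are Sam, Ava, Cleo, Cara, Juno, Dev, Rhea, Tess — no chain reaches any other.
That is 8.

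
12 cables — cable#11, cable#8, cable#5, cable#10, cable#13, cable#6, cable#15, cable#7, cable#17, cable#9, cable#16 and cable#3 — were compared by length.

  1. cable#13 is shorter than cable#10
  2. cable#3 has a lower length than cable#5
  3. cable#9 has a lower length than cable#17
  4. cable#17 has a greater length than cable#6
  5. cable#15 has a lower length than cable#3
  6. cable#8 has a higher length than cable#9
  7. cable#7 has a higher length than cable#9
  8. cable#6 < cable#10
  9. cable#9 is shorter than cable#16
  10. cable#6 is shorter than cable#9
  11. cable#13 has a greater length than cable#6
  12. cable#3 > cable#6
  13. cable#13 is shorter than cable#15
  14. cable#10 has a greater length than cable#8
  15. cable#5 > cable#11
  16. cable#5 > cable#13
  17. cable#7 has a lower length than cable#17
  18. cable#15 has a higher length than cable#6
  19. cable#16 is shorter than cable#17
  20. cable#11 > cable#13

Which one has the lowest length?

cable#6

Chaining upward from cable#6: directly above it, cable#9, cable#13, cable#10, cable#17, cable#15, cable#3; then cable#8, cable#16, cable#7, cable#11, cable#5.
That covers every other element, and nothing is given below cable#6, so cable#6 is the lowest length.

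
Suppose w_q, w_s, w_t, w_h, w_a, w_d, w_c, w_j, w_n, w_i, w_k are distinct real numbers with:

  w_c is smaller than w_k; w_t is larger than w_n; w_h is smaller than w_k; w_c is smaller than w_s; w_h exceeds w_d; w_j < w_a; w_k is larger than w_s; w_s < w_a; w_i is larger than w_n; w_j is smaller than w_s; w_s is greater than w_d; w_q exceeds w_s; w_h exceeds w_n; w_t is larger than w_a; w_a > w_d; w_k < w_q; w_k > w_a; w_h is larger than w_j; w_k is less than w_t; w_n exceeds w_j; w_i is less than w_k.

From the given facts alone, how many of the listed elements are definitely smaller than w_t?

Directly below w_t: w_n, w_a, w_k.
One step further: w_c, w_j, w_d, w_h, w_i, w_s (9 so far).
No other element is forced below w_t by the given relations, so the count is 9.

9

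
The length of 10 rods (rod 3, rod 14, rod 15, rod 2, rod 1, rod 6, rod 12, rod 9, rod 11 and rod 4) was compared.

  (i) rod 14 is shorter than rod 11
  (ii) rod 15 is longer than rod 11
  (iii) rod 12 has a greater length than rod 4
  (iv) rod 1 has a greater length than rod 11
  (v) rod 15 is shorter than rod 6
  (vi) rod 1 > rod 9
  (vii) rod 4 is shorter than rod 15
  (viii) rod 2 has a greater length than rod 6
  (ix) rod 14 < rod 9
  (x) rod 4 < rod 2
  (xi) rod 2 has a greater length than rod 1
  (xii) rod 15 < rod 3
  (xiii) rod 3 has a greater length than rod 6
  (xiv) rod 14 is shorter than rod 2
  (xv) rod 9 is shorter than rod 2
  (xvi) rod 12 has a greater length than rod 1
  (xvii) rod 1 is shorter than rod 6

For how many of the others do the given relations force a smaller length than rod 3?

The elements the relations force below rod 3 are rod 4, rod 14, rod 11, rod 9, rod 1, rod 15, rod 6 — no chain reaches any other.
That is 7.

7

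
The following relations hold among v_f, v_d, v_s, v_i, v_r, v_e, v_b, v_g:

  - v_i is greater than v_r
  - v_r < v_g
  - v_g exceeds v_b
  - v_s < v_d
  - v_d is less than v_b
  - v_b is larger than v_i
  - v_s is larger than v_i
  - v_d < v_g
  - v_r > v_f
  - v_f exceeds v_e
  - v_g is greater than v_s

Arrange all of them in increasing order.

v_e < v_f < v_r < v_i < v_s < v_d < v_b < v_g

Nothing is placed below v_e, so it is least; from there v_e < v_f; v_f < v_r; v_r < v_i; v_i < v_s; v_s < v_d; v_d < v_b; v_b < v_g, each given directly.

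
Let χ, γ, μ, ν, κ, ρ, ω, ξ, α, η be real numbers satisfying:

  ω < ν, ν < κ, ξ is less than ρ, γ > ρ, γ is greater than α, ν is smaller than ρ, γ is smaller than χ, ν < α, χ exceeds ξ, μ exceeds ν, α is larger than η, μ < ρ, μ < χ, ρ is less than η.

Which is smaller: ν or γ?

ν < μ and μ < ρ give ν < ρ.
Then ρ < η extends the chain to η.
With η < α: ν < μ < ρ < η < α.
With α < γ: ν < μ < ρ < η < α < γ.
So ν < γ; ν is the smaller of the two.

ν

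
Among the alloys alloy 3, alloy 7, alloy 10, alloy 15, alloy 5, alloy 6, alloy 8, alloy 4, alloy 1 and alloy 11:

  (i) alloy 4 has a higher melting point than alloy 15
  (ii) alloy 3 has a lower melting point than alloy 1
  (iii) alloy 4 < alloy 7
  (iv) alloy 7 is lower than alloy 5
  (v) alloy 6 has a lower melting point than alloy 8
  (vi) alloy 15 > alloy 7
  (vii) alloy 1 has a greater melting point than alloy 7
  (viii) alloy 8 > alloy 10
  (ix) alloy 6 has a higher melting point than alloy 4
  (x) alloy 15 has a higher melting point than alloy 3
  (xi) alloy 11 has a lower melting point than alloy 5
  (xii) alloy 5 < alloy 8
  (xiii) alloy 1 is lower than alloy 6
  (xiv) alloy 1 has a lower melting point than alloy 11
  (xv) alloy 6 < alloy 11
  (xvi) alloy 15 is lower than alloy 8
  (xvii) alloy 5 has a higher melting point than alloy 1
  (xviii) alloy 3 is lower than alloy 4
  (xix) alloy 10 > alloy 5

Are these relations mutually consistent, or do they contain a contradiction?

inconsistent

Chaining the given relations yields alloy 15 < alloy 4 < alloy 7, so alloy 15 < alloy 7. But one relation states alloy 7 < alloy 15. These cannot both hold.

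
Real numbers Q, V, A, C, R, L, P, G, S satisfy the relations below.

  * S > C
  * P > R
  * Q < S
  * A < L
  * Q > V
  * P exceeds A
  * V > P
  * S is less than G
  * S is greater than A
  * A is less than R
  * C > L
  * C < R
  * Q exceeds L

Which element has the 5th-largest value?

P

The consecutive relations fix a unique order: A < L < C < R < P < V < Q < S < G.
The 5th largest is P.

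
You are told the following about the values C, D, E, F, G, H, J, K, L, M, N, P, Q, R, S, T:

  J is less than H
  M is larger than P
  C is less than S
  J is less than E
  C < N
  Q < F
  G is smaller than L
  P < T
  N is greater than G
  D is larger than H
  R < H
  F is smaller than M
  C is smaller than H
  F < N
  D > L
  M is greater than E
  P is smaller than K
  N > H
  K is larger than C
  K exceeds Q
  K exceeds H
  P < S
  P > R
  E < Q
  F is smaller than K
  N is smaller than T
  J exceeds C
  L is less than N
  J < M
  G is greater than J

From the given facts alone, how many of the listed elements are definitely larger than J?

11

The elements the relations force above J are G, E, L, Q, H, F, N, M, K, D, T — no chain reaches any other.
That is 11.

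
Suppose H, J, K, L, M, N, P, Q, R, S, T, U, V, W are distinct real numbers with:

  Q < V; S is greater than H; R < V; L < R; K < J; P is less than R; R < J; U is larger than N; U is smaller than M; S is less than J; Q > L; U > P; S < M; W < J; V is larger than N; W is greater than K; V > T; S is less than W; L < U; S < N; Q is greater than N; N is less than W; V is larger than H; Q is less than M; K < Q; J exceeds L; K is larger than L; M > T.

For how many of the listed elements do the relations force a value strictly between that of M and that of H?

The relations place H below M. An element lies strictly between them when it is forced above H and also forced below M.
Above H: {S, N, W, U, Q, J, V}. Below M: {P, L, K, T, S, N, U, Q}.
Intersection: {S, N, U, Q} — 4.

4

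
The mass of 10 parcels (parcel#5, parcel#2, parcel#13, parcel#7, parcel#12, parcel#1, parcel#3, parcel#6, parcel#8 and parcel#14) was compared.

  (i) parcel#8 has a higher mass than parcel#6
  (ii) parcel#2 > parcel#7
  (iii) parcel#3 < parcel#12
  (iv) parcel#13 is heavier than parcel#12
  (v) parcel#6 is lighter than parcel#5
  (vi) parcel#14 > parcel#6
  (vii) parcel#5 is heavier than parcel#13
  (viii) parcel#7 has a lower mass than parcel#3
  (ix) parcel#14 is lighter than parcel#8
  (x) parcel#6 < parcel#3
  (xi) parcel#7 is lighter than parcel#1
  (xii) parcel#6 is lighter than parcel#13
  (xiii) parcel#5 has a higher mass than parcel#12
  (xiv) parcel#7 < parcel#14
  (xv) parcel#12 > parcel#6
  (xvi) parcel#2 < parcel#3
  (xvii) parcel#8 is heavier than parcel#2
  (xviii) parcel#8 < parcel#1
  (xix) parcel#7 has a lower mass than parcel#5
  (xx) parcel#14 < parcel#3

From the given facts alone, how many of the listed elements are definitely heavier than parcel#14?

The elements the relations force above parcel#14 are parcel#8, parcel#1, parcel#3, parcel#12, parcel#13, parcel#5 — no chain reaches any other.
That is 6.

6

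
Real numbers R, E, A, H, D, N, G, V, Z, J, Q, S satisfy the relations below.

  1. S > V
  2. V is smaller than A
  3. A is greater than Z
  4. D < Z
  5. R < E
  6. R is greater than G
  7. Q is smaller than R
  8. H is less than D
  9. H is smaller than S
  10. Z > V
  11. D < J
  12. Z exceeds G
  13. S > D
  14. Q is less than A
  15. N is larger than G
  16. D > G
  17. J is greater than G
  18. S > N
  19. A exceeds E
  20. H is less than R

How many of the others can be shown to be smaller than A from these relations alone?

The elements the relations force below A are G, Q, H, R, D, V, E, Z — no chain reaches any other.
That is 8.

8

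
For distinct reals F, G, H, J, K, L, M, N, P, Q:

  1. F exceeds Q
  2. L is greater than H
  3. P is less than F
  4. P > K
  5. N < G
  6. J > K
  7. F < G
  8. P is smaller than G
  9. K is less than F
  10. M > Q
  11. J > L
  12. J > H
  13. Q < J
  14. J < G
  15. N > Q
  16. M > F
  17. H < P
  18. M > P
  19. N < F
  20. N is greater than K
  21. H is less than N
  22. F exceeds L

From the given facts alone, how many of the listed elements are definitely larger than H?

From H the given relations immediately reach L, P, N, J.
From those, F, G, M — 7 in total.
No other element is forced above H by the given relations, so the count is 7.

7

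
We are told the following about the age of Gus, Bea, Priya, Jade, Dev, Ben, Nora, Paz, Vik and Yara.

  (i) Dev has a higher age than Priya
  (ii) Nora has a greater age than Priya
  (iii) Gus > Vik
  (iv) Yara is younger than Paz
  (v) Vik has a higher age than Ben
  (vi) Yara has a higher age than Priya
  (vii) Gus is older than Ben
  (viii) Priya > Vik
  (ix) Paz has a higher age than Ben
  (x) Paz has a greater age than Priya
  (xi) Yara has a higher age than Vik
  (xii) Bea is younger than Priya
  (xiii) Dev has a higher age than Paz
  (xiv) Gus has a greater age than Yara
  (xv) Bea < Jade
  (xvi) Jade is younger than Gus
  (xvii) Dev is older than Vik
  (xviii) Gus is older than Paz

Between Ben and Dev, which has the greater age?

Dev

Ben < Vik and Vik < Priya give Ben < Priya.
Then Priya < Yara extends the chain to Yara.
Then Yara < Paz extends the chain to Paz.
With Paz < Dev: Ben < Vik < Priya < Yara < Paz < Dev.
So Ben < Dev; Dev is the older of the two.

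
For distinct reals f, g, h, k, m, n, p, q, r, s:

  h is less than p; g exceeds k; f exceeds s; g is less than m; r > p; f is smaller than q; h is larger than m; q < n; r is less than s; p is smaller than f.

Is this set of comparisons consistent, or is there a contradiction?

The single ordering k < g < m < h < p < r < s < f < q < n satisfies every listed relation, so no contradiction arises.

consistent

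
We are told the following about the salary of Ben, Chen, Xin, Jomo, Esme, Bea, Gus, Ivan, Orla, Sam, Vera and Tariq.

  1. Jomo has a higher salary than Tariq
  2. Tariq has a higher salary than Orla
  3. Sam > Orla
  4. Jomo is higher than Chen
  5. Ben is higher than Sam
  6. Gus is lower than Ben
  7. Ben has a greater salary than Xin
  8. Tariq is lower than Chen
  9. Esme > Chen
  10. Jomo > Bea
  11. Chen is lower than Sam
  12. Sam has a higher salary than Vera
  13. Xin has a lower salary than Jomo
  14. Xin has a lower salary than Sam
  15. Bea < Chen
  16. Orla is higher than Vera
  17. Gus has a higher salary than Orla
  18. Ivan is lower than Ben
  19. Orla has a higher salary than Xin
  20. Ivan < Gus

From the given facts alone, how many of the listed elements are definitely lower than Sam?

The elements the relations force below Sam are Xin, Vera, Orla, Tariq, Bea, Chen — no chain reaches any other.
That is 6.

6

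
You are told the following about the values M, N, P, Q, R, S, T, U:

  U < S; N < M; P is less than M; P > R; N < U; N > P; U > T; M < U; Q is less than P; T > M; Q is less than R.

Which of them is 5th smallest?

Piecing the relations together gives one ordering: Q < R < P < N < M < T < U < S.
The 5th smallest is M.

M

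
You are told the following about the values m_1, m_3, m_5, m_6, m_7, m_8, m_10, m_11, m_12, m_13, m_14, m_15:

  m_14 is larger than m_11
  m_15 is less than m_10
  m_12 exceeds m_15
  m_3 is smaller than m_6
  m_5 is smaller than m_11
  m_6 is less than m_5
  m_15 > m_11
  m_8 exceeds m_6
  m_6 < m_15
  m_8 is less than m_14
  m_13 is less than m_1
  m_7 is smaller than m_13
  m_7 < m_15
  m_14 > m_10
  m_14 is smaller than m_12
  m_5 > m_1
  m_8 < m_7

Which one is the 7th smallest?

m_5

The consecutive relations fix a unique order: m_3 < m_6 < m_8 < m_7 < m_13 < m_1 < m_5 < m_11 < m_15 < m_10 < m_14 < m_12.
The 7th smallest is m_5.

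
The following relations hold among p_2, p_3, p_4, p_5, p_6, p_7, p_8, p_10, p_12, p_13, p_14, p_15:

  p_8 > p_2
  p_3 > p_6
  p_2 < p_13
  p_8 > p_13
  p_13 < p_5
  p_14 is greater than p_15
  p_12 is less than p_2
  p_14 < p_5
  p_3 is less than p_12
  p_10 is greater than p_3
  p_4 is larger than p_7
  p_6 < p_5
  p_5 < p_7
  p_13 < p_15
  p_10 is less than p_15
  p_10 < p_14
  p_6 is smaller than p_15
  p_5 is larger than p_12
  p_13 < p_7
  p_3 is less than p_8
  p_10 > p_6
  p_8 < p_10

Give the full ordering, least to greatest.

p_6 < p_3 < p_12 < p_2 < p_13 < p_8 < p_10 < p_15 < p_14 < p_5 < p_7 < p_4

The consecutive links are each given: p_6 < p_3; p_3 < p_12; p_12 < p_2; p_2 < p_13; p_13 < p_8; p_8 < p_10; p_10 < p_15; p_15 < p_14; p_14 < p_5; p_5 < p_7; p_7 < p_4.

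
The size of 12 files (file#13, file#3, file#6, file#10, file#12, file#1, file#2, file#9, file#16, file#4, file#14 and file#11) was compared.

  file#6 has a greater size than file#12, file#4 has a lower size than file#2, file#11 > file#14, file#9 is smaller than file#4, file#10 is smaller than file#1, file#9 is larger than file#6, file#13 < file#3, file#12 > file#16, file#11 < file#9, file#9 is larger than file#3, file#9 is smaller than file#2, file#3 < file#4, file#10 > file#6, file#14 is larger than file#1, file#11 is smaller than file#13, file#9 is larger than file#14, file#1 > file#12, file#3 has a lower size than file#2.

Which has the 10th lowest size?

file#9

Piecing the relations together gives one ordering: file#16 < file#12 < file#6 < file#10 < file#1 < file#14 < file#11 < file#13 < file#3 < file#9 < file#4 < file#2.
The 10th smallest is file#9.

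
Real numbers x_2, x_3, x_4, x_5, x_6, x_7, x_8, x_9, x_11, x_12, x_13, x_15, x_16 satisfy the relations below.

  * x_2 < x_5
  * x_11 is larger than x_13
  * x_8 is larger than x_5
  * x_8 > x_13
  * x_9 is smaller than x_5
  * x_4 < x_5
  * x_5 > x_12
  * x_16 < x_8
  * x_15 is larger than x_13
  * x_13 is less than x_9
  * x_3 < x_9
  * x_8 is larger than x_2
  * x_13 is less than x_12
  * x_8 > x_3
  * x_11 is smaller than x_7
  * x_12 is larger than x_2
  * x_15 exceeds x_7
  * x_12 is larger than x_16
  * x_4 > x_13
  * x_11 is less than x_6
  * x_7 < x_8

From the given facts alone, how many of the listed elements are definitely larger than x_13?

9

From x_13 the given relations immediately reach x_4, x_11, x_9, x_12, x_15, x_8.
From those, x_7, x_5, x_6 — 9 in total.
No other element is forced above x_13 by the given relations, so the count is 9.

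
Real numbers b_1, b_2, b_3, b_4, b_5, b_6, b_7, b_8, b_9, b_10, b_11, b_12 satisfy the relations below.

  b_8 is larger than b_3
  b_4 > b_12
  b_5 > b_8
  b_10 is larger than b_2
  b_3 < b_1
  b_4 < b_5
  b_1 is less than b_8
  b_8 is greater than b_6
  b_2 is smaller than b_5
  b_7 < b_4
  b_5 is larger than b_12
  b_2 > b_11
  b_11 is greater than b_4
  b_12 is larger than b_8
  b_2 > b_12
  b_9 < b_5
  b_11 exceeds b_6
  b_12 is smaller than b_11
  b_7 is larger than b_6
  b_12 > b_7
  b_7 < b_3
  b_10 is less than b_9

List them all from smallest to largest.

The consecutive links are each given: b_6 < b_7; b_7 < b_3; b_3 < b_1; b_1 < b_8; b_8 < b_12; b_12 < b_4; b_4 < b_11; b_11 < b_2; b_2 < b_10; b_10 < b_9; b_9 < b_5.

b_6 < b_7 < b_3 < b_1 < b_8 < b_12 < b_4 < b_11 < b_2 < b_10 < b_9 < b_5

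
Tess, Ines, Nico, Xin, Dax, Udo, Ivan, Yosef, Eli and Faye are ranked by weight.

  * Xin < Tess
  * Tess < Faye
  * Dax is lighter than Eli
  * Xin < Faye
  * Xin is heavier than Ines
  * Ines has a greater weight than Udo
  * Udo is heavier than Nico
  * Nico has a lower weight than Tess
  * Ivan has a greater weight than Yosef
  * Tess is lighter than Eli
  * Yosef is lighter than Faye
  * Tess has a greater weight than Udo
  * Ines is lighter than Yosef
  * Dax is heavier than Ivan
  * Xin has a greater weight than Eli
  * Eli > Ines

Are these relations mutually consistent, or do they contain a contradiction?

inconsistent

We have Tess < Eli stated directly, yet also Eli < Xin < Tess by chaining the others — so Eli < Tess. Contradiction.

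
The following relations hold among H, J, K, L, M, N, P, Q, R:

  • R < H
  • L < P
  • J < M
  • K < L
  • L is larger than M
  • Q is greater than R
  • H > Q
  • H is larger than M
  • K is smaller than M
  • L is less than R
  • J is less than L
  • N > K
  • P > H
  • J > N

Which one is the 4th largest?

R

Piecing the relations together gives one ordering: K < N < J < M < L < R < Q < H < P.
Counting 4 from the largest end gives R.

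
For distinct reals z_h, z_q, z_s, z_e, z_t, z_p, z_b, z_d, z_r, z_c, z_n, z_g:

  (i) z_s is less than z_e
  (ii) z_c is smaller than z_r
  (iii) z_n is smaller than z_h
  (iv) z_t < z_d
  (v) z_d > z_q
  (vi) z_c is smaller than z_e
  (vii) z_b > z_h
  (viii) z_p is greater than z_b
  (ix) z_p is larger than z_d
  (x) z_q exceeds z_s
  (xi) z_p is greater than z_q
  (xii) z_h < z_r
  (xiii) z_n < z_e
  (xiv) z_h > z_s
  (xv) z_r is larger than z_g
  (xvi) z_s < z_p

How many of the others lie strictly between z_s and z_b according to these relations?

1

Chaining upward from z_s reaches: z_q, z_h, z_e, z_d, z_p, z_r.
Chaining downward from z_b reaches: z_n, z_h.
Strictly between z_s and z_b are those in both lists: z_h — 1 element.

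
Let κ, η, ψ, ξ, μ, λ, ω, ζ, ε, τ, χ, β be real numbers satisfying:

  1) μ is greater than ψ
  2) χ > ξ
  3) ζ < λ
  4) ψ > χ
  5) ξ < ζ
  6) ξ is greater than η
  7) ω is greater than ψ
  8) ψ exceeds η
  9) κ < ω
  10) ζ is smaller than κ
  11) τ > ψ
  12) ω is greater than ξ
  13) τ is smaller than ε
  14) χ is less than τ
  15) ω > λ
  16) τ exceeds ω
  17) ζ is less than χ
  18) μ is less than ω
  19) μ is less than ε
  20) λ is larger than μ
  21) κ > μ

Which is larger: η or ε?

ε

η < ξ and ξ < ζ give η < ζ.
With ζ < χ: η < ξ < ζ < χ.
With χ < ψ: η < ξ < ζ < χ < ψ.
Then ψ < μ extends the chain to μ.
Then μ < κ extends the chain to κ.
With κ < ω: η < ξ < ζ < χ < ψ < μ < κ < ω.
With ω < τ: η < ξ < ζ < χ < ψ < μ < κ < ω < τ.
Then τ < ε extends the chain to ε.
So η < ε; ε is the larger of the two.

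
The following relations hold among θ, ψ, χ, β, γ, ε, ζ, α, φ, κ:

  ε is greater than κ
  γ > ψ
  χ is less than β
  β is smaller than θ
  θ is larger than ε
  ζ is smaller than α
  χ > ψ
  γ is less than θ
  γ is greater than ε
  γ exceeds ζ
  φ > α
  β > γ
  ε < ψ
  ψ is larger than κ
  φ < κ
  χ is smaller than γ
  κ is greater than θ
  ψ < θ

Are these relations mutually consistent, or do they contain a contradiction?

inconsistent

Chaining the given relations yields κ < ε < ψ < χ < γ < β < θ, so κ < θ. But one relation states θ < κ. These cannot both hold.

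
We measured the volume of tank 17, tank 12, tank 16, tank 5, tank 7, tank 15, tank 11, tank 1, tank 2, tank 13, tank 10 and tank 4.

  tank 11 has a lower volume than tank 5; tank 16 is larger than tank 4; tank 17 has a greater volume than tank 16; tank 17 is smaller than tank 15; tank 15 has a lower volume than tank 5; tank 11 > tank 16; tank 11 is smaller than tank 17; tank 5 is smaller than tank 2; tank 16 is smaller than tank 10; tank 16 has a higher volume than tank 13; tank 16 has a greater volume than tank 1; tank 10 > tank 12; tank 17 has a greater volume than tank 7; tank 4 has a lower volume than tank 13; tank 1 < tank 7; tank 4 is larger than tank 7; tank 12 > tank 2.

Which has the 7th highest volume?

Chaining the given pairs: tank 1 < tank 7 < tank 4 < tank 13 < tank 16 < tank 11 < tank 17 < tank 15 < tank 5 < tank 2 < tank 12 < tank 10.
Counting 7 from the largest end gives tank 11.

tank 11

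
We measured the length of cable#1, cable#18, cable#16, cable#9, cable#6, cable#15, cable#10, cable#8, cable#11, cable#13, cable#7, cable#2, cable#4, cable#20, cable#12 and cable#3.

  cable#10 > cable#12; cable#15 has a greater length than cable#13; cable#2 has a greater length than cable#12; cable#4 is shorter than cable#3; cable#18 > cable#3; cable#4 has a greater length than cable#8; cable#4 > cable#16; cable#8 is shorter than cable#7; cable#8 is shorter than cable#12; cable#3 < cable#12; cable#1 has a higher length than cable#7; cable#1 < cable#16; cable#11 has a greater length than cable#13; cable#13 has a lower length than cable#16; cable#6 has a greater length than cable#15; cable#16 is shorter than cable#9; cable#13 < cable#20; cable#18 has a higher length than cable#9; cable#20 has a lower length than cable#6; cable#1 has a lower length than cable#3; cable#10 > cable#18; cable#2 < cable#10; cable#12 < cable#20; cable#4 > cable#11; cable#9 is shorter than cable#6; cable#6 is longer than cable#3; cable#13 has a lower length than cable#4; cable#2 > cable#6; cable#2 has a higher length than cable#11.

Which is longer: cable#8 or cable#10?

The relevant relations are cable#8 < cable#7; cable#7 < cable#1; cable#1 < cable#16; cable#16 < cable#4; cable#4 < cable#3; cable#3 < cable#12; cable#12 < cable#20; cable#20 < cable#6; cable#6 < cable#2; cable#2 < cable#10.
Chaining these gives cable#8 < cable#7 < cable#1 < cable#16 < cable#4 < cable#3 < cable#12 < cable#20 < cable#6 < cable#2 < cable#10.
So cable#8 < cable#10; cable#10 is the longer of the two.

cable#10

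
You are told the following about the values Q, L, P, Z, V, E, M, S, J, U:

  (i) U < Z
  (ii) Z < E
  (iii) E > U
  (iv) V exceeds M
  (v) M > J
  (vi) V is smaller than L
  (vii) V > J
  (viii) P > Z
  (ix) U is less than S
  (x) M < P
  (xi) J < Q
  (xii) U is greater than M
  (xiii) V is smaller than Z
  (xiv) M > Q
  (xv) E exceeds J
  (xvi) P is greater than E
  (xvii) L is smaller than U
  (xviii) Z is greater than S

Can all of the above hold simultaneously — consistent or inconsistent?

Every relation is compatible with J < Q < M < V < L < U < S < Z < E < P; the set is consistent.

consistent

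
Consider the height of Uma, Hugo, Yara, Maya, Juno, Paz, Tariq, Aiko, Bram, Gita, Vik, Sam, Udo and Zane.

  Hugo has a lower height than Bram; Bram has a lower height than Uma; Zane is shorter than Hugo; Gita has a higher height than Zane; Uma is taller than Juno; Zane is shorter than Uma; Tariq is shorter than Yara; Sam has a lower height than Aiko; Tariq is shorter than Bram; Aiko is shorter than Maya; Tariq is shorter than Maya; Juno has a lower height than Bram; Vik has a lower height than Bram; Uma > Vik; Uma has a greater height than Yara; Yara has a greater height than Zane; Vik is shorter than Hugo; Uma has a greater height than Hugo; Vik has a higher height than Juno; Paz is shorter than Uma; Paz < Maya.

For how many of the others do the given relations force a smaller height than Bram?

Directly below Bram: Tariq, Juno, Vik, Hugo.
One step further: Zane (5 so far).
Nothing else is reachable below Bram; 5 in all.

5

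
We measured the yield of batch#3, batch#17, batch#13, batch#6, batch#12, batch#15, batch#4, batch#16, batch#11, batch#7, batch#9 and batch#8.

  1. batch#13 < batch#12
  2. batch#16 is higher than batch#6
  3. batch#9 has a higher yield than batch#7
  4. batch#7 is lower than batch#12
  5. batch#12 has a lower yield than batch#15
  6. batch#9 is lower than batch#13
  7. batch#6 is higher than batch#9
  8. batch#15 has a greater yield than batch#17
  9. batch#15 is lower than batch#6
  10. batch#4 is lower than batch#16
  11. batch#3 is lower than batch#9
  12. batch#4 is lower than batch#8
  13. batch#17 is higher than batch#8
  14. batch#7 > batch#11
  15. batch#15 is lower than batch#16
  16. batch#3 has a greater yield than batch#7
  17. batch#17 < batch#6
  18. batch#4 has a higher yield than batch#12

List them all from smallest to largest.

batch#11 < batch#7 < batch#3 < batch#9 < batch#13 < batch#12 < batch#4 < batch#8 < batch#17 < batch#15 < batch#6 < batch#16

Each adjacent pair is fixed by a given relation: batch#11 < batch#7; batch#7 < batch#3; batch#3 < batch#9; batch#9 < batch#13; batch#13 < batch#12; batch#12 < batch#4; batch#4 < batch#8; batch#8 < batch#17; batch#17 < batch#15; batch#15 < batch#6; batch#6 < batch#16. Chaining them end to end gives the full order.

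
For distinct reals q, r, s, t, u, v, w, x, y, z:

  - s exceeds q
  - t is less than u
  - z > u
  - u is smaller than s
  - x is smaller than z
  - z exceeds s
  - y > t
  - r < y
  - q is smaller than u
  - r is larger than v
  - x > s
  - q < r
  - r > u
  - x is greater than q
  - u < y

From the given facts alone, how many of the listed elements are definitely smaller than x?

4

Directly below x: q, s.
One step further: u (3 so far).
One step further: t (4 so far).
Nothing else is reachable below x; 4 in all.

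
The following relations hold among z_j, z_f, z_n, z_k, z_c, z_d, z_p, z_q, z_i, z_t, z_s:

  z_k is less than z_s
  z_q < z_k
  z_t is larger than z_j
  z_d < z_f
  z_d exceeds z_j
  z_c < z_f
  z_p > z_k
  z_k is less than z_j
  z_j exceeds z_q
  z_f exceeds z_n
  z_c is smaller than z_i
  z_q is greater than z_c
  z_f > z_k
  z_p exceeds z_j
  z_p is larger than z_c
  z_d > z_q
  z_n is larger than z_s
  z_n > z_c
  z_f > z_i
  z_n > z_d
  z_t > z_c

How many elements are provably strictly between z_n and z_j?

Chaining upward from z_j reaches: z_t, z_d, z_p, z_f.
Chaining downward from z_n reaches: z_c, z_q, z_k, z_s, z_d.
Strictly between z_j and z_n are those in both lists: z_d — 1 element.

1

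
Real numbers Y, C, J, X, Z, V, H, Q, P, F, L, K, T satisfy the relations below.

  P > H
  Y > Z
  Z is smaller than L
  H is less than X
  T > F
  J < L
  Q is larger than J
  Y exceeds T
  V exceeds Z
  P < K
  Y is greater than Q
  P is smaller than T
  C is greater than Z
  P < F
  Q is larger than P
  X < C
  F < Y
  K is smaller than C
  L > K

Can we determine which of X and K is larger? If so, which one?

Following every chain through K: above K we get L, C; below K we get H, P.
X is not reached, and no chain runs the other way from X to K.
So the given relations leave the order of K and X undetermined.

undetermined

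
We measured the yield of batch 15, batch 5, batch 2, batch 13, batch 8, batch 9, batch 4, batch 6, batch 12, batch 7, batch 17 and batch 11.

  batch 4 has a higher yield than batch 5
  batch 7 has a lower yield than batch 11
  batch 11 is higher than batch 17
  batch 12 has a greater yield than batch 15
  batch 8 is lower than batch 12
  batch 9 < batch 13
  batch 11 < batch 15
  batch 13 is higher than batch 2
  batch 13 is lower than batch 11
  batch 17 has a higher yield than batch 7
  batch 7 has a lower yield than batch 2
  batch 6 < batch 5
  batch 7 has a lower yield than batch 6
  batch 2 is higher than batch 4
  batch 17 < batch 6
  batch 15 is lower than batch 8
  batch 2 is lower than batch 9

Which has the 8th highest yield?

batch 4

The consecutive relations fix a unique order: batch 7 < batch 17 < batch 6 < batch 5 < batch 4 < batch 2 < batch 9 < batch 13 < batch 11 < batch 15 < batch 8 < batch 12.
Counting 8 from the largest end gives batch 4.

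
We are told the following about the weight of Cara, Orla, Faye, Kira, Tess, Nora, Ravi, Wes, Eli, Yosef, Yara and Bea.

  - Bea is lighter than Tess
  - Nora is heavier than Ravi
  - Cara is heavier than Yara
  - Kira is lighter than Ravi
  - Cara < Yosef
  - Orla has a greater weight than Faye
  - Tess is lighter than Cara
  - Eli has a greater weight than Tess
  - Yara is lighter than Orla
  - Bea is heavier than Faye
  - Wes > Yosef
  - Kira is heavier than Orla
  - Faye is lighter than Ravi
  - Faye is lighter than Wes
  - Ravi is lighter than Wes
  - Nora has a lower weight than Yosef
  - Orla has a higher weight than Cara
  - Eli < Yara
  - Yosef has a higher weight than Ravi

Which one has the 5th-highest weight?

Kira

The consecutive relations fix a unique order: Faye < Bea < Tess < Eli < Yara < Cara < Orla < Kira < Ravi < Nora < Yosef < Wes.
The 5th largest is Kira.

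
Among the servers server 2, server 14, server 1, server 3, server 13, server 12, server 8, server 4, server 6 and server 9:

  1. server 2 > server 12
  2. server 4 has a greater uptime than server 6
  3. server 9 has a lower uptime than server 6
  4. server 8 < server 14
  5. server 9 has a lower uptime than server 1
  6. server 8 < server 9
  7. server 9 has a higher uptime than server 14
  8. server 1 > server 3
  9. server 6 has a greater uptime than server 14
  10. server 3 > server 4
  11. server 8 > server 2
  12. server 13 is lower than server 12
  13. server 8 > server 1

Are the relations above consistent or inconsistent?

inconsistent

We have server 1 < server 8 stated directly, yet also server 8 < server 14 < server 9 < server 6 < server 4 < server 3 < server 1 by chaining the others — so server 8 < server 1. Contradiction.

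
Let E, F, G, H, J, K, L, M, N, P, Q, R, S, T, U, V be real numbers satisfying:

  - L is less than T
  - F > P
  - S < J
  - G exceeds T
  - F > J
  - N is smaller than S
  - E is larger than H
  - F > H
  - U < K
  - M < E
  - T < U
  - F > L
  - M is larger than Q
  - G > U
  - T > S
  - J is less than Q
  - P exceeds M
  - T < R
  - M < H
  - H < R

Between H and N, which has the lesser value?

N

The relevant relations are N < S; S < J; J < Q; Q < M; M < H.
Together: N < S < J < Q < M < H.
So N < H; N is the smaller of the two.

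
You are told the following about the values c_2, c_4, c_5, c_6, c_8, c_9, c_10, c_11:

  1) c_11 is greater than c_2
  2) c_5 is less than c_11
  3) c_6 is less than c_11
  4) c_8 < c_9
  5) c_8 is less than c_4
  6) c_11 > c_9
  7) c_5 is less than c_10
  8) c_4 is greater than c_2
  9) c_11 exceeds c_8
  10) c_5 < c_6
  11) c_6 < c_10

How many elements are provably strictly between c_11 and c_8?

1

The relations place c_8 below c_11. An element lies strictly between them when it is forced above c_8 and also forced below c_11.
Above c_8: {c_9, c_4}. Below c_11: {c_9, c_5, c_6, c_2}.
Intersection: {c_9} — 1.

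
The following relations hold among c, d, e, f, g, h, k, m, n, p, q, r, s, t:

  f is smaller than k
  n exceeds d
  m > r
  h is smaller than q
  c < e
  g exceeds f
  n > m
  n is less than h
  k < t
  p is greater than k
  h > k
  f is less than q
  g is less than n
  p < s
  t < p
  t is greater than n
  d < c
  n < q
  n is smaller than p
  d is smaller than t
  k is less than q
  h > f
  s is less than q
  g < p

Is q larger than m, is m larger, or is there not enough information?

q

m < n and n < t give m < t.
With t < p: m < n < t < p.
Then p < s extends the chain to s.
Then s < q extends the chain to q.
So q is larger.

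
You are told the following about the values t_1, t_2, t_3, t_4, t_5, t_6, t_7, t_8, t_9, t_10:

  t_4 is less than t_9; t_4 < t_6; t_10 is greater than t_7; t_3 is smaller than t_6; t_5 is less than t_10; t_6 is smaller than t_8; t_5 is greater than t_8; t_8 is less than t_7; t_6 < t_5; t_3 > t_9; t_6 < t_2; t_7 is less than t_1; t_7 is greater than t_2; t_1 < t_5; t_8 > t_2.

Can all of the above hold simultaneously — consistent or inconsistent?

consistent

The single ordering t_4 < t_9 < t_3 < t_6 < t_2 < t_8 < t_7 < t_1 < t_5 < t_10 satisfies every listed relation, so no contradiction arises.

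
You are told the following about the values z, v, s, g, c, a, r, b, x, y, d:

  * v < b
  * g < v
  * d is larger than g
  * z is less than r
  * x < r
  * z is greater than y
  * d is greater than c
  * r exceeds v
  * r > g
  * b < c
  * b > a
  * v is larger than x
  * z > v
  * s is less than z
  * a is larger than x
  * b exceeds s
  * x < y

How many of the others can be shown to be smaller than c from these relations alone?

Directly below c: b.
One step further: s, a, v (4 so far).
One step further: g, x (6 so far).
No other element is forced below c by the given relations, so the count is 6.

6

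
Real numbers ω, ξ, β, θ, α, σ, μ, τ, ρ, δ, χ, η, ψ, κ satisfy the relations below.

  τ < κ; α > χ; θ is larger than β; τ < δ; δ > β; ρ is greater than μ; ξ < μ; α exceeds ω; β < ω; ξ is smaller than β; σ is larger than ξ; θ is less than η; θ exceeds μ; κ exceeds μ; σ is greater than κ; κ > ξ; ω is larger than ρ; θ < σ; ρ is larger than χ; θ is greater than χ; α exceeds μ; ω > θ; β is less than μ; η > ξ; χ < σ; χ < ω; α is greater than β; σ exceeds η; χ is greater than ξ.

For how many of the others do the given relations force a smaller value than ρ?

4

From ρ the given relations immediately reach χ, μ.
From those, ξ, β — 4 in total.
No other element is forced below ρ by the given relations, so the count is 4.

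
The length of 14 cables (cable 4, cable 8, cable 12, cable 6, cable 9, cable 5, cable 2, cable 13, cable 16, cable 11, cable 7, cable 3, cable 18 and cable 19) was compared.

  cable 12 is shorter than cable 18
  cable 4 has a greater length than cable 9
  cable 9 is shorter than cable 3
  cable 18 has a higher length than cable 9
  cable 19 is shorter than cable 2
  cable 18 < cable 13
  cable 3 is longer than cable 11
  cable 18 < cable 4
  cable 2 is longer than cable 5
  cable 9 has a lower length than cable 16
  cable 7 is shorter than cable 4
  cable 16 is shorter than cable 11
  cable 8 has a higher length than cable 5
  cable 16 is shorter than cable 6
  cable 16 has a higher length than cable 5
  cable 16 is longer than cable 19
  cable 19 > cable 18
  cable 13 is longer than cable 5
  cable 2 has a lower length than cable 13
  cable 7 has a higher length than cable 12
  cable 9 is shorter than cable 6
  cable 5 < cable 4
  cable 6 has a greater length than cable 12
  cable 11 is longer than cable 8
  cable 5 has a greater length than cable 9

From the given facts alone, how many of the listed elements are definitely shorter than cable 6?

6

The elements the relations force below cable 6 are cable 9, cable 12, cable 5, cable 18, cable 19, cable 16 — no chain reaches any other.
That is 6.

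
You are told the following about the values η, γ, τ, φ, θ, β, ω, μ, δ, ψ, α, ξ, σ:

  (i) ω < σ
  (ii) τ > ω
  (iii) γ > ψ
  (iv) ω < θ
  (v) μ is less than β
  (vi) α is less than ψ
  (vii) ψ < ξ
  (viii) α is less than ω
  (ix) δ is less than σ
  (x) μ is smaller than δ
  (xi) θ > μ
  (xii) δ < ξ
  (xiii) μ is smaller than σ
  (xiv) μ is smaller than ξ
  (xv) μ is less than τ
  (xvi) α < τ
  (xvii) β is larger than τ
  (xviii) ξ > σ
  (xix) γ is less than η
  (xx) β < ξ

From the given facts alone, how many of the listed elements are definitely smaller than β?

From β the given relations immediately reach μ, τ.
From those, α, ω — 4 in total.
No other element is forced below β by the given relations, so the count is 4.

4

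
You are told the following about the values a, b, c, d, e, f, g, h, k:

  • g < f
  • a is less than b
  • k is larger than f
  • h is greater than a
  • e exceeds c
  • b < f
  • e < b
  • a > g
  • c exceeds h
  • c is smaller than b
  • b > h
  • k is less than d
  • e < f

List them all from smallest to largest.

g < a < h < c < e < b < f < k < d

The consecutive links are each given: g < a; a < h; h < c; c < e; e < b; b < f; f < k; k < d.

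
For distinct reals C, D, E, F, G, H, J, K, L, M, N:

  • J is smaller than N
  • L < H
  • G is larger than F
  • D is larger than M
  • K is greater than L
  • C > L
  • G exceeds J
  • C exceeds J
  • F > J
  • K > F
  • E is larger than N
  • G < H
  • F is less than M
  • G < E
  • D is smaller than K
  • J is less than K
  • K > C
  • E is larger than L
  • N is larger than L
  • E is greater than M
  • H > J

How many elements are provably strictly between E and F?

The relations place F below E. An element lies strictly between them when it is forced above F and also forced below E.
Above F: {M, D, G, K, H}. Below E: {J, L, M, N, G}.
Intersection: {M, G} — 2.

2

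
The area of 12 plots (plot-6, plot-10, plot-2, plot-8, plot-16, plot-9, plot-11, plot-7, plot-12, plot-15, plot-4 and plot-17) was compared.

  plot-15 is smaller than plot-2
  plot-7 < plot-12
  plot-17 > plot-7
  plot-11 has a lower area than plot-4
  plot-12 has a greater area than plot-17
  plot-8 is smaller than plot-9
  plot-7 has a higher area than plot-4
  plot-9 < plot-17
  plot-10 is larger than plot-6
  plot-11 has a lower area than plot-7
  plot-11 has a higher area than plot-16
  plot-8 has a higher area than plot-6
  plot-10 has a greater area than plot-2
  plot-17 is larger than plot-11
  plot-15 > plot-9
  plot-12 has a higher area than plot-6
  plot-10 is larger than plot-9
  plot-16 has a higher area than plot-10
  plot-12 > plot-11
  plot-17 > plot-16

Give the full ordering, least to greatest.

Each adjacent pair is fixed by a given relation: plot-6 < plot-8; plot-8 < plot-9; plot-9 < plot-15; plot-15 < plot-2; plot-2 < plot-10; plot-10 < plot-16; plot-16 < plot-11; plot-11 < plot-4; plot-4 < plot-7; plot-7 < plot-17; plot-17 < plot-12. Chaining them end to end gives the full order.

plot-6 < plot-8 < plot-9 < plot-15 < plot-2 < plot-10 < plot-16 < plot-11 < plot-4 < plot-7 < plot-17 < plot-12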